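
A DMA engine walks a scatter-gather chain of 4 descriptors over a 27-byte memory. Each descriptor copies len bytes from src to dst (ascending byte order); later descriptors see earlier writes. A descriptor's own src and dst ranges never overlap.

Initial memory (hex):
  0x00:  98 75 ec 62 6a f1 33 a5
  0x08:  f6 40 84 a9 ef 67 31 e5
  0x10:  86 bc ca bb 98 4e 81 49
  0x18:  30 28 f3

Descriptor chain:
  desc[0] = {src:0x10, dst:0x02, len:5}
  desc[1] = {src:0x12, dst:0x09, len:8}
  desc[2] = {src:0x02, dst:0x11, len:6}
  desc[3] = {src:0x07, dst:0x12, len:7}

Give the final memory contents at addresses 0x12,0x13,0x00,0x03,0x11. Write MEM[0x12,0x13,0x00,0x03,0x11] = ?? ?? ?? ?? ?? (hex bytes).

[0] 0x10->0x02 len=5 : 86 bc ca bb 98
[1] 0x12->0x09 len=8 : ca bb 98 4e 81 49 30 28
[2] 0x02->0x11 len=6 : 86 bc ca bb 98 a5
[3] 0x07->0x12 len=7 : a5 f6 ca bb 98 4e 81
query mem[0x12]=0xa5, mem[0x13]=0xf6, mem[0x00]=0x98, mem[0x03]=0xbc, mem[0x11]=0x86

MEM[0x12,0x13,0x00,0x03,0x11] = a5 f6 98 bc 86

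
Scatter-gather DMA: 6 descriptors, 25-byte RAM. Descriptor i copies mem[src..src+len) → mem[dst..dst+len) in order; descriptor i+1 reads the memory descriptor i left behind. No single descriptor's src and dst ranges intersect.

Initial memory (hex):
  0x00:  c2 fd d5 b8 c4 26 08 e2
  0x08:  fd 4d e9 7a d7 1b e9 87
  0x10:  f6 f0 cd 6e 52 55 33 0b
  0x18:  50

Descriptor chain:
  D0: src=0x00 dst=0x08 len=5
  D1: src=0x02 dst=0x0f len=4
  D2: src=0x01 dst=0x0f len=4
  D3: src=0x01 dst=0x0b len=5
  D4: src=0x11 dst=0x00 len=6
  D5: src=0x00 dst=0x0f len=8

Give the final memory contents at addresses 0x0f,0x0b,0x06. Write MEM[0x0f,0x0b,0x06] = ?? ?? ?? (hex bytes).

MEM[0x0f,0x0b,0x06] = b8 fd 08

D0: mem[0x08..0x0c] <- [c2 fd d5 b8 c4]
D1: mem[0x0f..0x12] <- [d5 b8 c4 26]
D2: mem[0x0f..0x12] <- [fd d5 b8 c4]
D3: mem[0x0b..0x0f] <- [fd d5 b8 c4 26]
D4: mem[0x00..0x05] <- [b8 c4 6e 52 55 33]
D5: mem[0x0f..0x16] <- [b8 c4 6e 52 55 33 08 e2]
query mem[0x0f]=0xb8, mem[0x0b]=0xfd, mem[0x06]=0x08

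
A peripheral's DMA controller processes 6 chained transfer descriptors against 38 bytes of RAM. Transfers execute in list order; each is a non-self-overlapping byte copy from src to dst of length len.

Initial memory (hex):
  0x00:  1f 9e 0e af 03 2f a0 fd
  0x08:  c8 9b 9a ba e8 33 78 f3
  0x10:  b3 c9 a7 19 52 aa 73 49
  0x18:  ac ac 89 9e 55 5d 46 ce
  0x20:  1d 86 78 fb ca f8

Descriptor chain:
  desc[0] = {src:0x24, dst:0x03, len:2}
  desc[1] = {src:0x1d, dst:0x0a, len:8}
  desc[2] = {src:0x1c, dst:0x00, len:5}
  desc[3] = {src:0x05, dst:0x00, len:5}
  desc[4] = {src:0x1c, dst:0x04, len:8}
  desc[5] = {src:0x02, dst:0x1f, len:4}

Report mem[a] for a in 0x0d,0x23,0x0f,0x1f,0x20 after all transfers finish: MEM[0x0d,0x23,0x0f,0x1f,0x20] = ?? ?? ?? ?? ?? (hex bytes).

MEM[0x0d,0x23,0x0f,0x1f,0x20] = 1d fb 78 fd c8

#0 dst[0x03+2] := {0xca,0xf8}
#1 dst[0x0a+8] := {0x5d,0x46,0xce,0x1d,0x86,0x78,0xfb,0xca}
#2 dst[0x00+5] := {0x55,0x5d,0x46,0xce,0x1d}
#3 dst[0x00+5] := {0x2f,0xa0,0xfd,0xc8,0x9b}
#4 dst[0x04+8] := {0x55,0x5d,0x46,0xce,0x1d,0x86,0x78,0xfb}
#5 dst[0x1f+4] := {0xfd,0xc8,0x55,0x5d}
query mem[0x0d]=0x1d, mem[0x23]=0xfb, mem[0x0f]=0x78, mem[0x1f]=0xfd, mem[0x20]=0xc8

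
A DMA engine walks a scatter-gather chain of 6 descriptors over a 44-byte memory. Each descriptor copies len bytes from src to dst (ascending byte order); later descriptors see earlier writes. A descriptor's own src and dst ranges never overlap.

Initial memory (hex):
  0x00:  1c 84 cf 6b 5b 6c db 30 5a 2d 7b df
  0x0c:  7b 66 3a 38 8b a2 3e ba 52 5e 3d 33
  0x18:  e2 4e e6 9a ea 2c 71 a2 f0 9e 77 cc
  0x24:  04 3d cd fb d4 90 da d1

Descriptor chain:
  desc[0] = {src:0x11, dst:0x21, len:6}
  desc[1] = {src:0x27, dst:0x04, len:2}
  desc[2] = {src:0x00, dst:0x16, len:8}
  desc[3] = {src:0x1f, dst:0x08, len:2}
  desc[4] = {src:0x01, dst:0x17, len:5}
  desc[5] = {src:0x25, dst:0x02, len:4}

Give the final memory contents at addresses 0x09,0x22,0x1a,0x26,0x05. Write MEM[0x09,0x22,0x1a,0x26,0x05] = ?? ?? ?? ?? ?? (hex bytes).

MEM[0x09,0x22,0x1a,0x26,0x05] = f0 3e fb 3d d4

#0 dst[0x21+6] := {0xa2,0x3e,0xba,0x52,0x5e,0x3d}
#1 dst[0x04+2] := {0xfb,0xd4}
#2 dst[0x16+8] := {0x1c,0x84,0xcf,0x6b,0xfb,0xd4,0xdb,0x30}
#3 dst[0x08+2] := {0xa2,0xf0}
#4 dst[0x17+5] := {0x84,0xcf,0x6b,0xfb,0xd4}
#5 dst[0x02+4] := {0x5e,0x3d,0xfb,0xd4}
query mem[0x09]=0xf0, mem[0x22]=0x3e, mem[0x1a]=0xfb, mem[0x26]=0x3d, mem[0x05]=0xd4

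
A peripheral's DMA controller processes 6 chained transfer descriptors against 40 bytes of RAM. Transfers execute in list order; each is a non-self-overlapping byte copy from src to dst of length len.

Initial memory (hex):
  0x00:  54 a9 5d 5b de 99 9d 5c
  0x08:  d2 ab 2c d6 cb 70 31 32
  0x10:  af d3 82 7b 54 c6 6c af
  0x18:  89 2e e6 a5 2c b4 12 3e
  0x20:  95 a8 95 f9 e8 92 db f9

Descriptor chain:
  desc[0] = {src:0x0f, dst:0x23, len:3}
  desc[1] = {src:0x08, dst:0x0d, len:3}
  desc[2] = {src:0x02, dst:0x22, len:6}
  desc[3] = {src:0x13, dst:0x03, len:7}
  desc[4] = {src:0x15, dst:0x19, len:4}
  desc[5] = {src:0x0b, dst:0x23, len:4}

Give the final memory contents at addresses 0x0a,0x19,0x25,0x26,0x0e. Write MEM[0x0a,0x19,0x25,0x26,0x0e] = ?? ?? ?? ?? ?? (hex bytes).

#0 dst[0x23+3] := {0x32,0xaf,0xd3}
#1 dst[0x0d+3] := {0xd2,0xab,0x2c}
#2 dst[0x22+6] := {0x5d,0x5b,0xde,0x99,0x9d,0x5c}
#3 dst[0x03+7] := {0x7b,0x54,0xc6,0x6c,0xaf,0x89,0x2e}
#4 dst[0x19+4] := {0xc6,0x6c,0xaf,0x89}
#5 dst[0x23+4] := {0xd6,0xcb,0xd2,0xab}
query mem[0x0a]=0x2c, mem[0x19]=0xc6, mem[0x25]=0xd2, mem[0x26]=0xab, mem[0x0e]=0xab

MEM[0x0a,0x19,0x25,0x26,0x0e] = 2c c6 d2 ab ab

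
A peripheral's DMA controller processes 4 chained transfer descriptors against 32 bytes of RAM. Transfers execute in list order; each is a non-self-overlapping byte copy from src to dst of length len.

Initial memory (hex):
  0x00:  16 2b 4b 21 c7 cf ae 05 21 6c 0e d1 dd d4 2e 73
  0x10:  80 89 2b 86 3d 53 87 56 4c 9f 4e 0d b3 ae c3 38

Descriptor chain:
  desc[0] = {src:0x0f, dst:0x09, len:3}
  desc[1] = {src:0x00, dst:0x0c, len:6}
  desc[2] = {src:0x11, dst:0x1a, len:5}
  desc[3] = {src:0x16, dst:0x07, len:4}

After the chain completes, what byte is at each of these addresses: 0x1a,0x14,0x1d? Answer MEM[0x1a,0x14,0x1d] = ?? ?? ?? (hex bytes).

MEM[0x1a,0x14,0x1d] = cf 3d 3d

D0: mem[0x09..0x0b] <- [73 80 89]
D1: mem[0x0c..0x11] <- [16 2b 4b 21 c7 cf]
D2: mem[0x1a..0x1e] <- [cf 2b 86 3d 53]
D3: mem[0x07..0x0a] <- [87 56 4c 9f]
query mem[0x1a]=0xcf, mem[0x14]=0x3d, mem[0x1d]=0x3d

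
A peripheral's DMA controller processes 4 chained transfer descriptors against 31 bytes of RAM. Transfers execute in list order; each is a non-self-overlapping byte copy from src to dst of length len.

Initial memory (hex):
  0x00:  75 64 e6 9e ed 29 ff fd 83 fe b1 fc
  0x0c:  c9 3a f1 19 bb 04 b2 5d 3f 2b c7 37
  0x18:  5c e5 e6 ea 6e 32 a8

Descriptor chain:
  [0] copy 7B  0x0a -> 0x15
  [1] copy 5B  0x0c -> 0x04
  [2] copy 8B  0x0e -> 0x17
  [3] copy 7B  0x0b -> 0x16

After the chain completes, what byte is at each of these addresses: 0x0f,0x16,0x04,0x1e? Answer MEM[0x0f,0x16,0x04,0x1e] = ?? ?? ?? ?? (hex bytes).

MEM[0x0f,0x16,0x04,0x1e] = 19 fc c9 b1

#0 dst[0x15+7] := {0xb1,0xfc,0xc9,0x3a,0xf1,0x19,0xbb}
#1 dst[0x04+5] := {0xc9,0x3a,0xf1,0x19,0xbb}
#2 dst[0x17+8] := {0xf1,0x19,0xbb,0x04,0xb2,0x5d,0x3f,0xb1}
#3 dst[0x16+7] := {0xfc,0xc9,0x3a,0xf1,0x19,0xbb,0x04}
query mem[0x0f]=0x19, mem[0x16]=0xfc, mem[0x04]=0xc9, mem[0x1e]=0xb1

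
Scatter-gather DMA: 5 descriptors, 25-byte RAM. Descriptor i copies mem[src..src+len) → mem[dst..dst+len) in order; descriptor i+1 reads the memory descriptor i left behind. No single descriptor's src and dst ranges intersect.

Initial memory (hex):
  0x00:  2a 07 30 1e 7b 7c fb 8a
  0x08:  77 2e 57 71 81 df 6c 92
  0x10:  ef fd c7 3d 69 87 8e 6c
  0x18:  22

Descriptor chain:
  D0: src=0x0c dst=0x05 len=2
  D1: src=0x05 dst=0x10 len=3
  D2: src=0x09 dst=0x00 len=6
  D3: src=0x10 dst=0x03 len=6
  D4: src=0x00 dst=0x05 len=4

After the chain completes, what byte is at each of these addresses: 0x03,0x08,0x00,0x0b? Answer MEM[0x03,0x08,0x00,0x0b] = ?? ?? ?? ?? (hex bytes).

[0] 0x0c->0x05 len=2 : 81 df
[1] 0x05->0x10 len=3 : 81 df 8a
[2] 0x09->0x00 len=6 : 2e 57 71 81 df 6c
[3] 0x10->0x03 len=6 : 81 df 8a 3d 69 87
[4] 0x00->0x05 len=4 : 2e 57 71 81
query mem[0x03]=0x81, mem[0x08]=0x81, mem[0x00]=0x2e, mem[0x0b]=0x71

MEM[0x03,0x08,0x00,0x0b] = 81 81 2e 71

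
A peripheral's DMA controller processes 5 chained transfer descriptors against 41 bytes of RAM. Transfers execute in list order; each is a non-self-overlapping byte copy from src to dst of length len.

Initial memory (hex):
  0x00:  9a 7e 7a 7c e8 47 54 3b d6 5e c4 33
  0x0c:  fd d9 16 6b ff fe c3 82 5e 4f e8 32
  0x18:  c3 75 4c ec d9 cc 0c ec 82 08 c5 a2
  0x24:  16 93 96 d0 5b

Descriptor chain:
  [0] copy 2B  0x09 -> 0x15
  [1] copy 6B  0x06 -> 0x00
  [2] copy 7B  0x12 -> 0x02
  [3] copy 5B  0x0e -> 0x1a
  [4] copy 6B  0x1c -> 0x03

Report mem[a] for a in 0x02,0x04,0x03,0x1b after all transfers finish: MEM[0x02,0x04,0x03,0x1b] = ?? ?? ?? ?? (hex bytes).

  after D0: wrote 2B at 0x15 = 5ec4
  after D1: wrote 6B at 0x00 = 543bd65ec433
  after D2: wrote 7B at 0x02 = c3825e5ec432c3
  after D3: wrote 5B at 0x1a = 166bfffec3
  after D4: wrote 6B at 0x03 = fffec3ec8208
query mem[0x02]=0xc3, mem[0x04]=0xfe, mem[0x03]=0xff, mem[0x1b]=0x6b

MEM[0x02,0x04,0x03,0x1b] = c3 fe ff 6b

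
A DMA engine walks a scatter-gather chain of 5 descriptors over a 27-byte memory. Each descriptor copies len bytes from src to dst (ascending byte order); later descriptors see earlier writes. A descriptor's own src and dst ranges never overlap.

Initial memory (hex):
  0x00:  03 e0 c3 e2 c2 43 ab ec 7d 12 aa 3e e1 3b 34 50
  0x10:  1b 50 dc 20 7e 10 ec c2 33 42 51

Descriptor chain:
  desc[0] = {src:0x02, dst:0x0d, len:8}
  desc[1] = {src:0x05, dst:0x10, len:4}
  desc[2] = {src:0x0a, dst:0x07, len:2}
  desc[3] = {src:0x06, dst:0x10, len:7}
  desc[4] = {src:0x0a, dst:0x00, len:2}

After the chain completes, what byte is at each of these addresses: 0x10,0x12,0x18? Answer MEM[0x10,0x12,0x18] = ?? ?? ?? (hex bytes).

  after D0: wrote 8B at 0x0d = c3e2c243abec7d12
  after D1: wrote 4B at 0x10 = 43abec7d
  after D2: wrote 2B at 0x07 = aa3e
  after D3: wrote 7B at 0x10 = abaa3e12aa3ee1
  after D4: wrote 2B at 0x00 = aa3e
query mem[0x10]=0xab, mem[0x12]=0x3e, mem[0x18]=0x33

MEM[0x10,0x12,0x18] = ab 3e 33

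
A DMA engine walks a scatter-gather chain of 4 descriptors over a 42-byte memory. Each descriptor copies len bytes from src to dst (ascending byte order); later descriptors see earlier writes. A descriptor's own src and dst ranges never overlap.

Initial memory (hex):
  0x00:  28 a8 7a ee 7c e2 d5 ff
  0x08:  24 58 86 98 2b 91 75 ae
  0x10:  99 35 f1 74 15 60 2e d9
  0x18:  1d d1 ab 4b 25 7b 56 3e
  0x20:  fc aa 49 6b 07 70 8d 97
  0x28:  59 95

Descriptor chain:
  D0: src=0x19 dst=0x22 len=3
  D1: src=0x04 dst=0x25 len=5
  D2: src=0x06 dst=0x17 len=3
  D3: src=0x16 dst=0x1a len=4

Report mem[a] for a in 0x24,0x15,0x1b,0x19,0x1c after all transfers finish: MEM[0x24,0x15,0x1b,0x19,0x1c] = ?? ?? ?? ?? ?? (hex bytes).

MEM[0x24,0x15,0x1b,0x19,0x1c] = 4b 60 d5 24 ff

#0 dst[0x22+3] := {0xd1,0xab,0x4b}
#1 dst[0x25+5] := {0x7c,0xe2,0xd5,0xff,0x24}
#2 dst[0x17+3] := {0xd5,0xff,0x24}
#3 dst[0x1a+4] := {0x2e,0xd5,0xff,0x24}
query mem[0x24]=0x4b, mem[0x15]=0x60, mem[0x1b]=0xd5, mem[0x19]=0x24, mem[0x1c]=0xff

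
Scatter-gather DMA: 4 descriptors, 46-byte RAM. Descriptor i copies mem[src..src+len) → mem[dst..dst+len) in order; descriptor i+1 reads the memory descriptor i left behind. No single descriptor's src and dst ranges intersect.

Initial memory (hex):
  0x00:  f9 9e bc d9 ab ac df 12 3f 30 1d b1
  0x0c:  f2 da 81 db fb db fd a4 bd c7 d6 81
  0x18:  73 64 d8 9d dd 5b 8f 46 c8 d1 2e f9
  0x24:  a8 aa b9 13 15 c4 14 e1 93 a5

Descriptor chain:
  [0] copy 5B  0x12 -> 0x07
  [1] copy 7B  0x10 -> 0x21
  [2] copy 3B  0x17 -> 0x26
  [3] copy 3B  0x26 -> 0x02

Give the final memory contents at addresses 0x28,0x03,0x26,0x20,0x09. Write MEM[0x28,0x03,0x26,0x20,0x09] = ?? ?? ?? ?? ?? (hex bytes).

#0 dst[0x07+5] := {0xfd,0xa4,0xbd,0xc7,0xd6}
#1 dst[0x21+7] := {0xfb,0xdb,0xfd,0xa4,0xbd,0xc7,0xd6}
#2 dst[0x26+3] := {0x81,0x73,0x64}
#3 dst[0x02+3] := {0x81,0x73,0x64}
query mem[0x28]=0x64, mem[0x03]=0x73, mem[0x26]=0x81, mem[0x20]=0xc8, mem[0x09]=0xbd

MEM[0x28,0x03,0x26,0x20,0x09] = 64 73 81 c8 bd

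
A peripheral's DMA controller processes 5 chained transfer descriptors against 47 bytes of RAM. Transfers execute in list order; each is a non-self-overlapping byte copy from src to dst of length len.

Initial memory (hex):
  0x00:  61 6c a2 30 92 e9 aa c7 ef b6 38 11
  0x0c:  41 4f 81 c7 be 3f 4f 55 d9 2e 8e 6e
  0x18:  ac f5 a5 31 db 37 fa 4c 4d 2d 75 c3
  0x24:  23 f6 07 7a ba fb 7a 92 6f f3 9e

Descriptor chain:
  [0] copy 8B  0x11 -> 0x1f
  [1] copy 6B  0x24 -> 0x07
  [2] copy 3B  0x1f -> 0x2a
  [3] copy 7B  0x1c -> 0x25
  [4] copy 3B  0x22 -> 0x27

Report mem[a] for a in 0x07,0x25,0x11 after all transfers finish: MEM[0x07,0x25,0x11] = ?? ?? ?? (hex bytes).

MEM[0x07,0x25,0x11] = 8e db 3f

D0: mem[0x1f..0x26] <- [3f 4f 55 d9 2e 8e 6e ac]
D1: mem[0x07..0x0c] <- [8e 6e ac 7a ba fb]
D2: mem[0x2a..0x2c] <- [3f 4f 55]
D3: mem[0x25..0x2b] <- [db 37 fa 3f 4f 55 d9]
D4: mem[0x27..0x29] <- [d9 2e 8e]
query mem[0x07]=0x8e, mem[0x25]=0xdb, mem[0x11]=0x3f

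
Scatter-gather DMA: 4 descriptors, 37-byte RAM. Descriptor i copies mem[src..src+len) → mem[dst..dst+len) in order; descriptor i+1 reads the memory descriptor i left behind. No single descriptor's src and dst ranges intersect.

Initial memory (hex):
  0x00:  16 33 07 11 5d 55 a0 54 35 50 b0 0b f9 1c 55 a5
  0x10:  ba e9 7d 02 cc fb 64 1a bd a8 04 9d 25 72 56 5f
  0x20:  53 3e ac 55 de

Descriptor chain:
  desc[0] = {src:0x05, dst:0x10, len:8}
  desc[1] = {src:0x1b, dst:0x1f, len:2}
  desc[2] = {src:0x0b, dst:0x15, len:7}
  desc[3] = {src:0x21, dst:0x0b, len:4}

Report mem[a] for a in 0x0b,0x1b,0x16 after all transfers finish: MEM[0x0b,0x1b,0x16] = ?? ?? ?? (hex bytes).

  after D0: wrote 8B at 0x10 = 55a0543550b00bf9
  after D1: wrote 2B at 0x1f = 9d25
  after D2: wrote 7B at 0x15 = 0bf91c55a555a0
  after D3: wrote 4B at 0x0b = 3eac55de
query mem[0x0b]=0x3e, mem[0x1b]=0xa0, mem[0x16]=0xf9

MEM[0x0b,0x1b,0x16] = 3e a0 f9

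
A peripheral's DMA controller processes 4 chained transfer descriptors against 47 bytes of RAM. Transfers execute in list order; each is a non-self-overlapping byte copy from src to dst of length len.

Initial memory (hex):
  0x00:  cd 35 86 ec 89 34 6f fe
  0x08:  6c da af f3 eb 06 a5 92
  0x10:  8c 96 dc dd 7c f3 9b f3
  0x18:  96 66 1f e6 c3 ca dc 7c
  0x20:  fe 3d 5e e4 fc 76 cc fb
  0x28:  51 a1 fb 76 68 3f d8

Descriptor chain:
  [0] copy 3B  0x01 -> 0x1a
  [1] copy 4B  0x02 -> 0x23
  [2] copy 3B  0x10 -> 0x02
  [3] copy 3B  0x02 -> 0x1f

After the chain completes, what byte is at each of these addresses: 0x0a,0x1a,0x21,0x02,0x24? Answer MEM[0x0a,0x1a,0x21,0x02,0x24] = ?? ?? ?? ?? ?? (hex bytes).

MEM[0x0a,0x1a,0x21,0x02,0x24] = af 35 dc 8c ec

  after D0: wrote 3B at 0x1a = 3586ec
  after D1: wrote 4B at 0x23 = 86ec8934
  after D2: wrote 3B at 0x02 = 8c96dc
  after D3: wrote 3B at 0x1f = 8c96dc
query mem[0x0a]=0xaf, mem[0x1a]=0x35, mem[0x21]=0xdc, mem[0x02]=0x8c, mem[0x24]=0xec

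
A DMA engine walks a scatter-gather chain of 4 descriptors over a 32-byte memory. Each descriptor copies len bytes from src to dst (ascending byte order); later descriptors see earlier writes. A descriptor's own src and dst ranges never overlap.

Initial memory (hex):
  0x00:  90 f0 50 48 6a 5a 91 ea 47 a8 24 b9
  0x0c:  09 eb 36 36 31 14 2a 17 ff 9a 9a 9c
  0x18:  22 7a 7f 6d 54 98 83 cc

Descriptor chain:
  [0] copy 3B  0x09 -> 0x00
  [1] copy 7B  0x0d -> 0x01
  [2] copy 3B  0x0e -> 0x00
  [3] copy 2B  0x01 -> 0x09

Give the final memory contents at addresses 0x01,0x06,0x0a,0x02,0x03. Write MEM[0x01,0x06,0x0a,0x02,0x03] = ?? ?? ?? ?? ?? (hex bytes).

MEM[0x01,0x06,0x0a,0x02,0x03] = 36 2a 31 31 36

  after D0: wrote 3B at 0x00 = a824b9
  after D1: wrote 7B at 0x01 = eb363631142a17
  after D2: wrote 3B at 0x00 = 363631
  after D3: wrote 2B at 0x09 = 3631
query mem[0x01]=0x36, mem[0x06]=0x2a, mem[0x0a]=0x31, mem[0x02]=0x31, mem[0x03]=0x36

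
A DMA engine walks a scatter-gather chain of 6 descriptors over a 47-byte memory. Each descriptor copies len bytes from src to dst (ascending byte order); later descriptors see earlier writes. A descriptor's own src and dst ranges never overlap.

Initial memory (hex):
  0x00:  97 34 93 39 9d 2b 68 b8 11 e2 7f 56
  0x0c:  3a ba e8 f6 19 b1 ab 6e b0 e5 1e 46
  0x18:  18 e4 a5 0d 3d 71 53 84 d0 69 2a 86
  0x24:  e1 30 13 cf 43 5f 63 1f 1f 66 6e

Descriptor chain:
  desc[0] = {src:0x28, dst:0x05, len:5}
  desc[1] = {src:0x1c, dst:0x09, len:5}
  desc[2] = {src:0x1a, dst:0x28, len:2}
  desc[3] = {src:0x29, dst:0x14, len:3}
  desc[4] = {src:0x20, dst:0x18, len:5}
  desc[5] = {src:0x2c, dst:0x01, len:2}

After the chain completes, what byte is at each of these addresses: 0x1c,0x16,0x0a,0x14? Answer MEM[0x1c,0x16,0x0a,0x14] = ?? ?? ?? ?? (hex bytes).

MEM[0x1c,0x16,0x0a,0x14] = e1 1f 71 0d

[0] 0x28->0x05 len=5 : 43 5f 63 1f 1f
[1] 0x1c->0x09 len=5 : 3d 71 53 84 d0
[2] 0x1a->0x28 len=2 : a5 0d
[3] 0x29->0x14 len=3 : 0d 63 1f
[4] 0x20->0x18 len=5 : d0 69 2a 86 e1
[5] 0x2c->0x01 len=2 : 1f 66
query mem[0x1c]=0xe1, mem[0x16]=0x1f, mem[0x0a]=0x71, mem[0x14]=0x0d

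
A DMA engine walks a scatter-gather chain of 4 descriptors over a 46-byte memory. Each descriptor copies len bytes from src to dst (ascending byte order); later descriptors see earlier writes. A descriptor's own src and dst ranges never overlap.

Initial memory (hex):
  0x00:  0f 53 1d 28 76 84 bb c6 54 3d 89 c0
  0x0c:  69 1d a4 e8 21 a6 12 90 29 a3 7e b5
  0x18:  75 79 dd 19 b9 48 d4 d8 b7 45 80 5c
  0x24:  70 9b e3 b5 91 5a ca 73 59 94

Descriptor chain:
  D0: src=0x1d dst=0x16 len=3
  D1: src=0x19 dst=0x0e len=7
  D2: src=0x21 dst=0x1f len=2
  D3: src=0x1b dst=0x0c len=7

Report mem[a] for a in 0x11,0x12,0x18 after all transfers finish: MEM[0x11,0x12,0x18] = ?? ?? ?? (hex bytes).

D0: mem[0x16..0x18] <- [48 d4 d8]
D1: mem[0x0e..0x14] <- [79 dd 19 b9 48 d4 d8]
D2: mem[0x1f..0x20] <- [45 80]
D3: mem[0x0c..0x12] <- [19 b9 48 d4 45 80 45]
query mem[0x11]=0x80, mem[0x12]=0x45, mem[0x18]=0xd8

MEM[0x11,0x12,0x18] = 80 45 d8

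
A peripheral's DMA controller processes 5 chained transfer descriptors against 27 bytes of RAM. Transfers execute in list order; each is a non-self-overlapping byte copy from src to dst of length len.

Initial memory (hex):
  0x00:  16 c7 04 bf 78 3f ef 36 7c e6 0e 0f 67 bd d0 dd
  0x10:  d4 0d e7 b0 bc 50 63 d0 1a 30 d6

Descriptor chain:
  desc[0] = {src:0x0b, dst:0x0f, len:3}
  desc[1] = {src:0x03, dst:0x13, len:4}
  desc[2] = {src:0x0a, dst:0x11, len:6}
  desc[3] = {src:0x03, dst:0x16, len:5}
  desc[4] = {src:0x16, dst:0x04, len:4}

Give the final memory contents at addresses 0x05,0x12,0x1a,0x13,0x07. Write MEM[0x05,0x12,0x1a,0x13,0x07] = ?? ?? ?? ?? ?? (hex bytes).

MEM[0x05,0x12,0x1a,0x13,0x07] = 78 0f 36 67 ef

#0 dst[0x0f+3] := {0x0f,0x67,0xbd}
#1 dst[0x13+4] := {0xbf,0x78,0x3f,0xef}
#2 dst[0x11+6] := {0x0e,0x0f,0x67,0xbd,0xd0,0x0f}
#3 dst[0x16+5] := {0xbf,0x78,0x3f,0xef,0x36}
#4 dst[0x04+4] := {0xbf,0x78,0x3f,0xef}
query mem[0x05]=0x78, mem[0x12]=0x0f, mem[0x1a]=0x36, mem[0x13]=0x67, mem[0x07]=0xef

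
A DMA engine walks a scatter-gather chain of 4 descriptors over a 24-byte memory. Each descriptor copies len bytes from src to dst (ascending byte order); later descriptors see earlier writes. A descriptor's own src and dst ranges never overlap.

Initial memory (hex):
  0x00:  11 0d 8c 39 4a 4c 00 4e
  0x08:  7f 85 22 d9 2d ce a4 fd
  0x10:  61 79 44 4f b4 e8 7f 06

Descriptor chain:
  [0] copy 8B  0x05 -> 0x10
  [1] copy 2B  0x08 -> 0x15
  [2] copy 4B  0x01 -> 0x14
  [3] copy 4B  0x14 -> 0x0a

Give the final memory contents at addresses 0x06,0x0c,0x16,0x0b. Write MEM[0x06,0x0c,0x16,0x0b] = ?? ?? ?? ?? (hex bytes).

MEM[0x06,0x0c,0x16,0x0b] = 00 39 39 8c

#0 dst[0x10+8] := {0x4c,0x00,0x4e,0x7f,0x85,0x22,0xd9,0x2d}
#1 dst[0x15+2] := {0x7f,0x85}
#2 dst[0x14+4] := {0x0d,0x8c,0x39,0x4a}
#3 dst[0x0a+4] := {0x0d,0x8c,0x39,0x4a}
query mem[0x06]=0x00, mem[0x0c]=0x39, mem[0x16]=0x39, mem[0x0b]=0x8c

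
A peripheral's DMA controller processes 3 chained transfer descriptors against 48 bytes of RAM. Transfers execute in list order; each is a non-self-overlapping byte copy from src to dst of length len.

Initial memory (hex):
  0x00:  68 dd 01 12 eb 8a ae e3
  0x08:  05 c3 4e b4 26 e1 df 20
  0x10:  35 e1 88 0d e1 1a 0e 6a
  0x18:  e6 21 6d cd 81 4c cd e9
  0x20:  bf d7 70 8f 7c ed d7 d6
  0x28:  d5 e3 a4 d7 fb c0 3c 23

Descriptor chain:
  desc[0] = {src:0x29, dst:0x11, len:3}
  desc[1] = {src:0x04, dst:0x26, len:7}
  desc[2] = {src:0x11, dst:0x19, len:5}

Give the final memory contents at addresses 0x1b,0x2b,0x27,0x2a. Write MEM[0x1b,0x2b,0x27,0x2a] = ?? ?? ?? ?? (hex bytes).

[0] 0x29->0x11 len=3 : e3 a4 d7
[1] 0x04->0x26 len=7 : eb 8a ae e3 05 c3 4e
[2] 0x11->0x19 len=5 : e3 a4 d7 e1 1a
query mem[0x1b]=0xd7, mem[0x2b]=0xc3, mem[0x27]=0x8a, mem[0x2a]=0x05

MEM[0x1b,0x2b,0x27,0x2a] = d7 c3 8a 05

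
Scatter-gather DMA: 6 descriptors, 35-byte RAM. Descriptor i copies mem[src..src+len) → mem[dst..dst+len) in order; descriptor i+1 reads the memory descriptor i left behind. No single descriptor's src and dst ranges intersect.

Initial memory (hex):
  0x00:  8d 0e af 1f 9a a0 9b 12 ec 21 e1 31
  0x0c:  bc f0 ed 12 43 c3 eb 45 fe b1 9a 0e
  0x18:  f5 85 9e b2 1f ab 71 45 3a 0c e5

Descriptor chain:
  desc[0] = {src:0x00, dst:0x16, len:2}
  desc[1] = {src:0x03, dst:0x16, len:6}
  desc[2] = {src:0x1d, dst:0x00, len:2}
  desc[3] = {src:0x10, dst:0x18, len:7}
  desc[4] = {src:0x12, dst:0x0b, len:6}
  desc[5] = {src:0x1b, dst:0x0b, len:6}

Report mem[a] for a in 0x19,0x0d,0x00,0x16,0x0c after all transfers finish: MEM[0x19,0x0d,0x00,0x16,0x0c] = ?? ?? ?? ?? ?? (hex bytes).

D0: mem[0x16..0x17] <- [8d 0e]
D1: mem[0x16..0x1b] <- [1f 9a a0 9b 12 ec]
D2: mem[0x00..0x01] <- [ab 71]
D3: mem[0x18..0x1e] <- [43 c3 eb 45 fe b1 1f]
D4: mem[0x0b..0x10] <- [eb 45 fe b1 1f 9a]
D5: mem[0x0b..0x10] <- [45 fe b1 1f 45 3a]
query mem[0x19]=0xc3, mem[0x0d]=0xb1, mem[0x00]=0xab, mem[0x16]=0x1f, mem[0x0c]=0xfe

MEM[0x19,0x0d,0x00,0x16,0x0c] = c3 b1 ab 1f fe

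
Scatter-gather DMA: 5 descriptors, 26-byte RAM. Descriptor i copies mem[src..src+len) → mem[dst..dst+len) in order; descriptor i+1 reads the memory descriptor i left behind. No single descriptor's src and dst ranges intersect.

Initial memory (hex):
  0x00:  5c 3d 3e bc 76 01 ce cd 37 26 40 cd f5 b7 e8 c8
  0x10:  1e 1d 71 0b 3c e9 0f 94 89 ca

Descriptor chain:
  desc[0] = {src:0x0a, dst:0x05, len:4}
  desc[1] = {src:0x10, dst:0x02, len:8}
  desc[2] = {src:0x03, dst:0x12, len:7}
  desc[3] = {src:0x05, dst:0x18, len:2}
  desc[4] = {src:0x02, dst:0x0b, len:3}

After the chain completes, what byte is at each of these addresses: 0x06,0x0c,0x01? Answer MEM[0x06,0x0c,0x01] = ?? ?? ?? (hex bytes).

MEM[0x06,0x0c,0x01] = 3c 1d 3d

  after D0: wrote 4B at 0x05 = 40cdf5b7
  after D1: wrote 8B at 0x02 = 1e1d710b3ce90f94
  after D2: wrote 7B at 0x12 = 1d710b3ce90f94
  after D3: wrote 2B at 0x18 = 0b3c
  after D4: wrote 3B at 0x0b = 1e1d71
query mem[0x06]=0x3c, mem[0x0c]=0x1d, mem[0x01]=0x3d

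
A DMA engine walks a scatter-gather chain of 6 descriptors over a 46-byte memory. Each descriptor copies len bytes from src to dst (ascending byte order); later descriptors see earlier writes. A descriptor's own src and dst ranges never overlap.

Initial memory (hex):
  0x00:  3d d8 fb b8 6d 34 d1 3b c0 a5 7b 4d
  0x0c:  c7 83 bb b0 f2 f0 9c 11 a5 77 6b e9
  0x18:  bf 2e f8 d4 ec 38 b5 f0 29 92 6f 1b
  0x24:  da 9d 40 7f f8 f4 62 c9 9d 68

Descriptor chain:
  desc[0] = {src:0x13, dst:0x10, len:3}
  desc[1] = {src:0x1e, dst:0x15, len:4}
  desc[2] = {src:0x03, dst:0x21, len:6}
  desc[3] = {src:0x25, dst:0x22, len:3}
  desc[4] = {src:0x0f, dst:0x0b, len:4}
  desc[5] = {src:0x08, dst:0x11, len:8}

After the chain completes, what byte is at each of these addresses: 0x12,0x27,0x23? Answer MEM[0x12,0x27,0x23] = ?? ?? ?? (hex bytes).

MEM[0x12,0x27,0x23] = a5 7f c0

#0 dst[0x10+3] := {0x11,0xa5,0x77}
#1 dst[0x15+4] := {0xb5,0xf0,0x29,0x92}
#2 dst[0x21+6] := {0xb8,0x6d,0x34,0xd1,0x3b,0xc0}
#3 dst[0x22+3] := {0x3b,0xc0,0x7f}
#4 dst[0x0b+4] := {0xb0,0x11,0xa5,0x77}
#5 dst[0x11+8] := {0xc0,0xa5,0x7b,0xb0,0x11,0xa5,0x77,0xb0}
query mem[0x12]=0xa5, mem[0x27]=0x7f, mem[0x23]=0xc0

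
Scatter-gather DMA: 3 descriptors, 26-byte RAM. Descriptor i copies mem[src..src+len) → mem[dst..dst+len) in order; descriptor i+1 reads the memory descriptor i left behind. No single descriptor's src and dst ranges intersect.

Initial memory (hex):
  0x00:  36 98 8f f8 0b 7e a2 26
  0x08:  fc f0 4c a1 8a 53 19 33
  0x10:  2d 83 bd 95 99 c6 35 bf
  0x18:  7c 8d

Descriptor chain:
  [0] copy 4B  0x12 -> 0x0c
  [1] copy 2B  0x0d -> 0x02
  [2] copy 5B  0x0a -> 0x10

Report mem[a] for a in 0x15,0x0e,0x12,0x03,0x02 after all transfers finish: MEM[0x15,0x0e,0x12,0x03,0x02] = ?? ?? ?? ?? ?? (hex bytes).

MEM[0x15,0x0e,0x12,0x03,0x02] = c6 99 bd 99 95

D0: mem[0x0c..0x0f] <- [bd 95 99 c6]
D1: mem[0x02..0x03] <- [95 99]
D2: mem[0x10..0x14] <- [4c a1 bd 95 99]
query mem[0x15]=0xc6, mem[0x0e]=0x99, mem[0x12]=0xbd, mem[0x03]=0x99, mem[0x02]=0x95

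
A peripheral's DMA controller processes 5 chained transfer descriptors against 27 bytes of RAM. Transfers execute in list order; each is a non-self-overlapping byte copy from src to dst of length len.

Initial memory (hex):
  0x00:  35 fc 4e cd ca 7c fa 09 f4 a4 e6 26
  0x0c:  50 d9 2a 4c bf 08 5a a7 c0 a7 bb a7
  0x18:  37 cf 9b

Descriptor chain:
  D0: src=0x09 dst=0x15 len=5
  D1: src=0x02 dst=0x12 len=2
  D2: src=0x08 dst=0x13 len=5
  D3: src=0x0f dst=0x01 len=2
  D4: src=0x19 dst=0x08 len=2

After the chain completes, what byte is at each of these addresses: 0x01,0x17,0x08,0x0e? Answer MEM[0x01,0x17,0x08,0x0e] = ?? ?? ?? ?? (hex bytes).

MEM[0x01,0x17,0x08,0x0e] = 4c 50 d9 2a

[0] 0x09->0x15 len=5 : a4 e6 26 50 d9
[1] 0x02->0x12 len=2 : 4e cd
[2] 0x08->0x13 len=5 : f4 a4 e6 26 50
[3] 0x0f->0x01 len=2 : 4c bf
[4] 0x19->0x08 len=2 : d9 9b
query mem[0x01]=0x4c, mem[0x17]=0x50, mem[0x08]=0xd9, mem[0x0e]=0x2a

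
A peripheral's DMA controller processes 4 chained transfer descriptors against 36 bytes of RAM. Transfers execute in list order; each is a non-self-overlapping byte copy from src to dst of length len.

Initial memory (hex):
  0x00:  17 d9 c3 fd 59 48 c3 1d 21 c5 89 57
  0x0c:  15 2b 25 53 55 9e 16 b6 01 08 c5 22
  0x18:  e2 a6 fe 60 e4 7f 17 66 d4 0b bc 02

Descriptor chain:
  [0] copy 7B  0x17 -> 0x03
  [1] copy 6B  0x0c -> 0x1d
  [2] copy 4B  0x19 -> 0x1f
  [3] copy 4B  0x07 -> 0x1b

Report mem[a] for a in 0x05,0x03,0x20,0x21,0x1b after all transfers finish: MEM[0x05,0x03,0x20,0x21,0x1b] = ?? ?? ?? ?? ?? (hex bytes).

  after D0: wrote 7B at 0x03 = 22e2a6fe60e47f
  after D1: wrote 6B at 0x1d = 152b2553559e
  after D2: wrote 4B at 0x1f = a6fe60e4
  after D3: wrote 4B at 0x1b = 60e47f89
query mem[0x05]=0xa6, mem[0x03]=0x22, mem[0x20]=0xfe, mem[0x21]=0x60, mem[0x1b]=0x60

MEM[0x05,0x03,0x20,0x21,0x1b] = a6 22 fe 60 60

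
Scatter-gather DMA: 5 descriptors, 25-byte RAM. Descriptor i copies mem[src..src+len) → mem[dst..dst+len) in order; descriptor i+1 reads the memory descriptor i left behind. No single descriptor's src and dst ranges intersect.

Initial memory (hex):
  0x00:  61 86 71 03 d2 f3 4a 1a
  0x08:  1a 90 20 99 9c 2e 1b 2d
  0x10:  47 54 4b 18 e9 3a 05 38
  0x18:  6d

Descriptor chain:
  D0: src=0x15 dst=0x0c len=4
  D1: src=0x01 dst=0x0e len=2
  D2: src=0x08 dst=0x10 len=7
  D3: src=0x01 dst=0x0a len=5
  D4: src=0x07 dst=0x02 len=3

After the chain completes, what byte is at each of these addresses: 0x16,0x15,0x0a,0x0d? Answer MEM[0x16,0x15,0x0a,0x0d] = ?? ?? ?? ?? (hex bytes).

D0: mem[0x0c..0x0f] <- [3a 05 38 6d]
D1: mem[0x0e..0x0f] <- [86 71]
D2: mem[0x10..0x16] <- [1a 90 20 99 3a 05 86]
D3: mem[0x0a..0x0e] <- [86 71 03 d2 f3]
D4: mem[0x02..0x04] <- [1a 1a 90]
query mem[0x16]=0x86, mem[0x15]=0x05, mem[0x0a]=0x86, mem[0x0d]=0xd2

MEM[0x16,0x15,0x0a,0x0d] = 86 05 86 d2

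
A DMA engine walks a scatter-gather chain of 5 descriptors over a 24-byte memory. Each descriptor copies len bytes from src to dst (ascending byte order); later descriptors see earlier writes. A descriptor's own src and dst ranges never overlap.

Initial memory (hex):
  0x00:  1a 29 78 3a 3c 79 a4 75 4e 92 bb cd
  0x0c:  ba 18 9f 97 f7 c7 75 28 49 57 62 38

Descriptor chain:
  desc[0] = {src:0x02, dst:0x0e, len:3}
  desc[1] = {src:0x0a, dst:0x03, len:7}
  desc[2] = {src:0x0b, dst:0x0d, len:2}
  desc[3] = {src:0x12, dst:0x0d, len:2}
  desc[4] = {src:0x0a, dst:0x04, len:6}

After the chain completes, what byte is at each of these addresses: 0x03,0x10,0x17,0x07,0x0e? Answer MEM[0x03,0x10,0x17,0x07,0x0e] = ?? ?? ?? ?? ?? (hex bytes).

MEM[0x03,0x10,0x17,0x07,0x0e] = bb 3c 38 75 28

  after D0: wrote 3B at 0x0e = 783a3c
  after D1: wrote 7B at 0x03 = bbcdba18783a3c
  after D2: wrote 2B at 0x0d = cdba
  after D3: wrote 2B at 0x0d = 7528
  after D4: wrote 6B at 0x04 = bbcdba75283a
query mem[0x03]=0xbb, mem[0x10]=0x3c, mem[0x17]=0x38, mem[0x07]=0x75, mem[0x0e]=0x28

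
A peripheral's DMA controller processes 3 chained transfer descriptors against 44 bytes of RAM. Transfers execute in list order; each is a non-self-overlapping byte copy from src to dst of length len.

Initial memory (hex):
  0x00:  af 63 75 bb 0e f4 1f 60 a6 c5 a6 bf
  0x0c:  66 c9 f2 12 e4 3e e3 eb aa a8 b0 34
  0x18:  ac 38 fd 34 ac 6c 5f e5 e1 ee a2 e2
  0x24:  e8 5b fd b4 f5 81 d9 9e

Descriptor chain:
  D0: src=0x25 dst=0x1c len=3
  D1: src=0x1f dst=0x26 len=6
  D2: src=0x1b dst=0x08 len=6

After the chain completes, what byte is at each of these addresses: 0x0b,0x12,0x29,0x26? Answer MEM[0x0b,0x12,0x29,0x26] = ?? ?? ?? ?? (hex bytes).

MEM[0x0b,0x12,0x29,0x26] = b4 e3 a2 e5

D0: mem[0x1c..0x1e] <- [5b fd b4]
D1: mem[0x26..0x2b] <- [e5 e1 ee a2 e2 e8]
D2: mem[0x08..0x0d] <- [34 5b fd b4 e5 e1]
query mem[0x0b]=0xb4, mem[0x12]=0xe3, mem[0x29]=0xa2, mem[0x26]=0xe5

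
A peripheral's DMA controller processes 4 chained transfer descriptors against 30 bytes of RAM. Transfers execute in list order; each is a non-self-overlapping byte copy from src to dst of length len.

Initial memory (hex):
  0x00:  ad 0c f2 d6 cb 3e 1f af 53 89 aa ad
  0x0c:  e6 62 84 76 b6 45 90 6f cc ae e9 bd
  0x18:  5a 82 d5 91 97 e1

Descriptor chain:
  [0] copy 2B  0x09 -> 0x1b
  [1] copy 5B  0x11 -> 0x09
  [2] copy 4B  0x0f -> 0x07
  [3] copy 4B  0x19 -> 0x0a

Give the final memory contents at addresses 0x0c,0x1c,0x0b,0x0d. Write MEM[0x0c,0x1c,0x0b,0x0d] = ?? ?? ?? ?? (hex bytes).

MEM[0x0c,0x1c,0x0b,0x0d] = 89 aa d5 aa

D0: mem[0x1b..0x1c] <- [89 aa]
D1: mem[0x09..0x0d] <- [45 90 6f cc ae]
D2: mem[0x07..0x0a] <- [76 b6 45 90]
D3: mem[0x0a..0x0d] <- [82 d5 89 aa]
query mem[0x0c]=0x89, mem[0x1c]=0xaa, mem[0x0b]=0xd5, mem[0x0d]=0xaa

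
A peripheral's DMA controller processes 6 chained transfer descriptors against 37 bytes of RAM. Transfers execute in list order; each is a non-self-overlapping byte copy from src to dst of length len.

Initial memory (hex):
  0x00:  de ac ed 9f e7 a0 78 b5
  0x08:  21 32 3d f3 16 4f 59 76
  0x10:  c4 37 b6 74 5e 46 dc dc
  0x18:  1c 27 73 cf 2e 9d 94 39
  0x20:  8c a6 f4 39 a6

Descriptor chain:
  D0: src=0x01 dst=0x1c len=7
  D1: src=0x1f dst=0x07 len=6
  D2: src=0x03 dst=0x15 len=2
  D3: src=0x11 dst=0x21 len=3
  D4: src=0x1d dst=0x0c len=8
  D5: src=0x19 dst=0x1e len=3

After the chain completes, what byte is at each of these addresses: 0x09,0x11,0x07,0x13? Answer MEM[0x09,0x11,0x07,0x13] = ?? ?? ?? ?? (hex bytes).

MEM[0x09,0x11,0x07,0x13] = 78 b6 e7 a6

D0: mem[0x1c..0x22] <- [ac ed 9f e7 a0 78 b5]
D1: mem[0x07..0x0c] <- [e7 a0 78 b5 39 a6]
D2: mem[0x15..0x16] <- [9f e7]
D3: mem[0x21..0x23] <- [37 b6 74]
D4: mem[0x0c..0x13] <- [ed 9f e7 a0 37 b6 74 a6]
D5: mem[0x1e..0x20] <- [27 73 cf]
query mem[0x09]=0x78, mem[0x11]=0xb6, mem[0x07]=0xe7, mem[0x13]=0xa6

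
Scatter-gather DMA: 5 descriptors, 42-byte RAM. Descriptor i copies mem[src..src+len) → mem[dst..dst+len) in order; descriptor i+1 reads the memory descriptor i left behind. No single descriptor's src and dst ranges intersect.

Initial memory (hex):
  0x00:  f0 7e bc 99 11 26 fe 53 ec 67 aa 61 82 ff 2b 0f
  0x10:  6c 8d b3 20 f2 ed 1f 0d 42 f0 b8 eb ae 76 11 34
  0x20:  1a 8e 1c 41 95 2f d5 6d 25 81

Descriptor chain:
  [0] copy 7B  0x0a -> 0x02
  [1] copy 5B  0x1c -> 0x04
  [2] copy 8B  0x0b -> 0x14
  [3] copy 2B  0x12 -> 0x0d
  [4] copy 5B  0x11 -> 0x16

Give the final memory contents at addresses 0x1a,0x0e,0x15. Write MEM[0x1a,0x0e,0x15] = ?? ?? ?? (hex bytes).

#0 dst[0x02+7] := {0xaa,0x61,0x82,0xff,0x2b,0x0f,0x6c}
#1 dst[0x04+5] := {0xae,0x76,0x11,0x34,0x1a}
#2 dst[0x14+8] := {0x61,0x82,0xff,0x2b,0x0f,0x6c,0x8d,0xb3}
#3 dst[0x0d+2] := {0xb3,0x20}
#4 dst[0x16+5] := {0x8d,0xb3,0x20,0x61,0x82}
query mem[0x1a]=0x82, mem[0x0e]=0x20, mem[0x15]=0x82

MEM[0x1a,0x0e,0x15] = 82 20 82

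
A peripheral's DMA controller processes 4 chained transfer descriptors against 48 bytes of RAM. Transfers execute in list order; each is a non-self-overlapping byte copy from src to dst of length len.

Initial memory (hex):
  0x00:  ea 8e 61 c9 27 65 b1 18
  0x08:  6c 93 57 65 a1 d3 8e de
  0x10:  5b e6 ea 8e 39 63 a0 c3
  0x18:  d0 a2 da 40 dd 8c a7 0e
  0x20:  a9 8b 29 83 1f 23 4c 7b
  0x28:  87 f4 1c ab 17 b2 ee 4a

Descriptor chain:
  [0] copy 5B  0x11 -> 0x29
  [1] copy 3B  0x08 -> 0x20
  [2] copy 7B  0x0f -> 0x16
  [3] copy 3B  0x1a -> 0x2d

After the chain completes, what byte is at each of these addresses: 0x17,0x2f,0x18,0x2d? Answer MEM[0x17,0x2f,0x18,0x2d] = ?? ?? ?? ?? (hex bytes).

#0 dst[0x29+5] := {0xe6,0xea,0x8e,0x39,0x63}
#1 dst[0x20+3] := {0x6c,0x93,0x57}
#2 dst[0x16+7] := {0xde,0x5b,0xe6,0xea,0x8e,0x39,0x63}
#3 dst[0x2d+3] := {0x8e,0x39,0x63}
query mem[0x17]=0x5b, mem[0x2f]=0x63, mem[0x18]=0xe6, mem[0x2d]=0x8e

MEM[0x17,0x2f,0x18,0x2d] = 5b 63 e6 8e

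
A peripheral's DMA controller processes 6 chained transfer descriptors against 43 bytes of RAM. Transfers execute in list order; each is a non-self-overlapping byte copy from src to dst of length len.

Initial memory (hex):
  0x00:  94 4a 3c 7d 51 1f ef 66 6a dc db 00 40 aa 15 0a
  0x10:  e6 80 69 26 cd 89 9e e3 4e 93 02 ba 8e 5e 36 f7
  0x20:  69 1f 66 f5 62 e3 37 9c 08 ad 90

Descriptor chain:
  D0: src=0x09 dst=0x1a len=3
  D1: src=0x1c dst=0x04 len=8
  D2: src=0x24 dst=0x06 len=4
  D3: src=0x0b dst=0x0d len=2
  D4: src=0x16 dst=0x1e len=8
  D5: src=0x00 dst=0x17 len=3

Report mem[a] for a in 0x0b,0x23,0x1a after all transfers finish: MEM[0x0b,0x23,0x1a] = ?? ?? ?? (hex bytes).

MEM[0x0b,0x23,0x1a] = f5 db dc

  after D0: wrote 3B at 0x1a = dcdb00
  after D1: wrote 8B at 0x04 = 005e36f7691f66f5
  after D2: wrote 4B at 0x06 = 62e3379c
  after D3: wrote 2B at 0x0d = f540
  after D4: wrote 8B at 0x1e = 9ee34e93dcdb005e
  after D5: wrote 3B at 0x17 = 944a3c
query mem[0x0b]=0xf5, mem[0x23]=0xdb, mem[0x1a]=0xdc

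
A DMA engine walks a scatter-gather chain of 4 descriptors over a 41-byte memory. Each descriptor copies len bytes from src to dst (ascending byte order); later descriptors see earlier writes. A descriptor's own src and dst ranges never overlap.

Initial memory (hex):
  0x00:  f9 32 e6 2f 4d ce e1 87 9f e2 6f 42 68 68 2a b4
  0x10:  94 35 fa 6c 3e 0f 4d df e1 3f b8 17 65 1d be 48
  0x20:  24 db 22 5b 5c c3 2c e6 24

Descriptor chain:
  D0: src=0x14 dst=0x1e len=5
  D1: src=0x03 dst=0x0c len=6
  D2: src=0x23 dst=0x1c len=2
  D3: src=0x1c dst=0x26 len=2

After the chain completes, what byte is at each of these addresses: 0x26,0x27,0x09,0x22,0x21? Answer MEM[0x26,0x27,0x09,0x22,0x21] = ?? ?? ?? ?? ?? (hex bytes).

[0] 0x14->0x1e len=5 : 3e 0f 4d df e1
[1] 0x03->0x0c len=6 : 2f 4d ce e1 87 9f
[2] 0x23->0x1c len=2 : 5b 5c
[3] 0x1c->0x26 len=2 : 5b 5c
query mem[0x26]=0x5b, mem[0x27]=0x5c, mem[0x09]=0xe2, mem[0x22]=0xe1, mem[0x21]=0xdf

MEM[0x26,0x27,0x09,0x22,0x21] = 5b 5c e2 e1 df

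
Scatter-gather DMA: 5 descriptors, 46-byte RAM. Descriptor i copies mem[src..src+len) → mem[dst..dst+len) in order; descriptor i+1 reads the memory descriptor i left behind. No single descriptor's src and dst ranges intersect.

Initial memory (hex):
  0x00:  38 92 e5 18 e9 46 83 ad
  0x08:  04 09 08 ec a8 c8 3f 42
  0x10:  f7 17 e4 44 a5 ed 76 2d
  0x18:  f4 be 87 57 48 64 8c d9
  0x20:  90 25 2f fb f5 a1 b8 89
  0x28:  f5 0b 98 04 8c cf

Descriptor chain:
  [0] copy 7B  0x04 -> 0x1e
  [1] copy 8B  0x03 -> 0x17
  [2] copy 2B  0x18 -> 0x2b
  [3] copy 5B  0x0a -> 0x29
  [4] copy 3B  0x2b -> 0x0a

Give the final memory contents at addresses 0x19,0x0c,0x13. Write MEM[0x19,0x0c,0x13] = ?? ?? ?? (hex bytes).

MEM[0x19,0x0c,0x13] = 46 3f 44

  after D0: wrote 7B at 0x1e = e94683ad040908
  after D1: wrote 8B at 0x17 = 18e94683ad040908
  after D2: wrote 2B at 0x2b = e946
  after D3: wrote 5B at 0x29 = 08eca8c83f
  after D4: wrote 3B at 0x0a = a8c83f
query mem[0x19]=0x46, mem[0x0c]=0x3f, mem[0x13]=0x44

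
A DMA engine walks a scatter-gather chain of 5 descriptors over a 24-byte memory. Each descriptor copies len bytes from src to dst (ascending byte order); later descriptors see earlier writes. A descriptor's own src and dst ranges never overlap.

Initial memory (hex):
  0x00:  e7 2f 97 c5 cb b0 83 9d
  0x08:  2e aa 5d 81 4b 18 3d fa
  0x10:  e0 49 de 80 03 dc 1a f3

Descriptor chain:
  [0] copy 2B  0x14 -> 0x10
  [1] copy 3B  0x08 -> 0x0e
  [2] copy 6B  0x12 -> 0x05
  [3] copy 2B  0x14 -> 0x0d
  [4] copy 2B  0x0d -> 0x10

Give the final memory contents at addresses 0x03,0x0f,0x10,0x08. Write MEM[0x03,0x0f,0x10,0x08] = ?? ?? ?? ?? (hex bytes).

#0 dst[0x10+2] := {0x03,0xdc}
#1 dst[0x0e+3] := {0x2e,0xaa,0x5d}
#2 dst[0x05+6] := {0xde,0x80,0x03,0xdc,0x1a,0xf3}
#3 dst[0x0d+2] := {0x03,0xdc}
#4 dst[0x10+2] := {0x03,0xdc}
query mem[0x03]=0xc5, mem[0x0f]=0xaa, mem[0x10]=0x03, mem[0x08]=0xdc

MEM[0x03,0x0f,0x10,0x08] = c5 aa 03 dc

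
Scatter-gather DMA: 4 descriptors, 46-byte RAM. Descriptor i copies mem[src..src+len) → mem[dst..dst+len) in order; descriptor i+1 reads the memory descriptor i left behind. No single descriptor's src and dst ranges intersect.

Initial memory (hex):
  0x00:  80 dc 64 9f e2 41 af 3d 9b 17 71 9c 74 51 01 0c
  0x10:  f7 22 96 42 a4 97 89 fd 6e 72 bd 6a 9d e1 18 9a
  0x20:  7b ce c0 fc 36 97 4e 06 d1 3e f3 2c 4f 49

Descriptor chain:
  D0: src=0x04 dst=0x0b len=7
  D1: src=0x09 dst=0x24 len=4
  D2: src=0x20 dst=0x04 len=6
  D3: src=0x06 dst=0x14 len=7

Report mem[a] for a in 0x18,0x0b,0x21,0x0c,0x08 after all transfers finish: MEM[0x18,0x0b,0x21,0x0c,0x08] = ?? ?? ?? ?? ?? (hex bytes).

MEM[0x18,0x0b,0x21,0x0c,0x08] = 71 e2 ce 41 17

  after D0: wrote 7B at 0x0b = e241af3d9b1771
  after D1: wrote 4B at 0x24 = 1771e241
  after D2: wrote 6B at 0x04 = 7bcec0fc1771
  after D3: wrote 7B at 0x14 = c0fc177171e241
query mem[0x18]=0x71, mem[0x0b]=0xe2, mem[0x21]=0xce, mem[0x0c]=0x41, mem[0x08]=0x17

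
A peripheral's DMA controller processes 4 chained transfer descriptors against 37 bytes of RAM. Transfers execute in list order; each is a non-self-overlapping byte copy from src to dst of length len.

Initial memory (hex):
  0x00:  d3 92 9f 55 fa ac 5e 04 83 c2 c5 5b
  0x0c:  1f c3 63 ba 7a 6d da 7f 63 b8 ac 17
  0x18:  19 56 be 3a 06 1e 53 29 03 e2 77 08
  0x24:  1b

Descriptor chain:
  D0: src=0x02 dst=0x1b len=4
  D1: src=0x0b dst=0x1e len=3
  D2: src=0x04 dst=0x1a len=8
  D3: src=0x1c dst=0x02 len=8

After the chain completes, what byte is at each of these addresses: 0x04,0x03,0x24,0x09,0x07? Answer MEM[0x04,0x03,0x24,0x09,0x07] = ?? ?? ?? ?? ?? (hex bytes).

MEM[0x04,0x03,0x24,0x09,0x07] = 83 04 1b 08 5b

D0: mem[0x1b..0x1e] <- [9f 55 fa ac]
D1: mem[0x1e..0x20] <- [5b 1f c3]
D2: mem[0x1a..0x21] <- [fa ac 5e 04 83 c2 c5 5b]
D3: mem[0x02..0x09] <- [5e 04 83 c2 c5 5b 77 08]
query mem[0x04]=0x83, mem[0x03]=0x04, mem[0x24]=0x1b, mem[0x09]=0x08, mem[0x07]=0x5b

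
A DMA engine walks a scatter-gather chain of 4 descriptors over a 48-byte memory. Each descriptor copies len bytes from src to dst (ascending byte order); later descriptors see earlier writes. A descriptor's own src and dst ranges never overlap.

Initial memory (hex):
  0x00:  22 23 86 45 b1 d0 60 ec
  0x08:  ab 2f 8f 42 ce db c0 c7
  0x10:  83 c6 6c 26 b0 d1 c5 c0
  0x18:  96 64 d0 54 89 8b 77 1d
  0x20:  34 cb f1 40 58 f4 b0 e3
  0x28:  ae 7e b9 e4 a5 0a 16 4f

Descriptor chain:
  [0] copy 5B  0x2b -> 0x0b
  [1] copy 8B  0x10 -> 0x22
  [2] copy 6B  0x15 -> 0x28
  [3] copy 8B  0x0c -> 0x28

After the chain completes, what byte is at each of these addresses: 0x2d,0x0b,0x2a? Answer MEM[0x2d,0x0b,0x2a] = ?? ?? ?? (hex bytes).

MEM[0x2d,0x0b,0x2a] = c6 e4 16

[0] 0x2b->0x0b len=5 : e4 a5 0a 16 4f
[1] 0x10->0x22 len=8 : 83 c6 6c 26 b0 d1 c5 c0
[2] 0x15->0x28 len=6 : d1 c5 c0 96 64 d0
[3] 0x0c->0x28 len=8 : a5 0a 16 4f 83 c6 6c 26
query mem[0x2d]=0xc6, mem[0x0b]=0xe4, mem[0x2a]=0x16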